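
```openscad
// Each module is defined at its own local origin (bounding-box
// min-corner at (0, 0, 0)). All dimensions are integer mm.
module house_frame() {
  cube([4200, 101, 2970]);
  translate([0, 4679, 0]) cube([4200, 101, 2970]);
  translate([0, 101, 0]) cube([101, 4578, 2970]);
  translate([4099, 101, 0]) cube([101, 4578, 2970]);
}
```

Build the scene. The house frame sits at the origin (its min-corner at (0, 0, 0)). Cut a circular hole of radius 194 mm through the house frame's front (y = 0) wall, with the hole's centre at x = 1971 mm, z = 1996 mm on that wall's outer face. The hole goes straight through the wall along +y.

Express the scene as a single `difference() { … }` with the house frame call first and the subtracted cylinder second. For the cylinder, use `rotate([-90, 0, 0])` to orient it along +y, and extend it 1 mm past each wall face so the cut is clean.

difference() {
  house_frame();
  translate([1971, -1, 1996]) rotate([-90, 0, 0]) cylinder(h = 103, r = 194);
}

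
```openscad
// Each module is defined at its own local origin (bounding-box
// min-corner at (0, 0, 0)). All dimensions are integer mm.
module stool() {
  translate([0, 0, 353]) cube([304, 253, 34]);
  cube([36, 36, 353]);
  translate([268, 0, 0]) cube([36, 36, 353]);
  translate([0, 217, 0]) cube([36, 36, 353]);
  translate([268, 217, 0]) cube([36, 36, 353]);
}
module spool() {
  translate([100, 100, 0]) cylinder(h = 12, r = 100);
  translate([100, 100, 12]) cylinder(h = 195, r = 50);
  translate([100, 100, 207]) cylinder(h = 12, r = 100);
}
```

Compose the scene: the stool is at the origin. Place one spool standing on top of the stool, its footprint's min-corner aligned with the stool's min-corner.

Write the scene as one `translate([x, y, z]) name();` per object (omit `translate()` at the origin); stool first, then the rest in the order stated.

stool();
translate([0, 0, 387]) spool();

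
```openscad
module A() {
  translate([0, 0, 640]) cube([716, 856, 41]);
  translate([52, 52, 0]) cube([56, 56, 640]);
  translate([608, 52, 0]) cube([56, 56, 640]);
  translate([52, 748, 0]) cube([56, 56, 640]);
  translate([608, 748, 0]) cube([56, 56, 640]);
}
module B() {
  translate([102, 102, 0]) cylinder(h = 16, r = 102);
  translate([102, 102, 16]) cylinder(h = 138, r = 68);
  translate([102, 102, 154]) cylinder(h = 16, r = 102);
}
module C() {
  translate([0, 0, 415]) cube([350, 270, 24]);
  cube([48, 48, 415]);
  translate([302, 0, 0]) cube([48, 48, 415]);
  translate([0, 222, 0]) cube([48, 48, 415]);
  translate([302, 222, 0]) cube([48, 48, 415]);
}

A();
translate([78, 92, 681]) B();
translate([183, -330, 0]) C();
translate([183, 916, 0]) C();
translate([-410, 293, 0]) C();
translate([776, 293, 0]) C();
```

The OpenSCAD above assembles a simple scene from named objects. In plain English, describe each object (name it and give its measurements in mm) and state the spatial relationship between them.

A is a table: top 716 mm (x) × 856 mm (y), 41 mm thick, upper face at z = 681 mm, on four 56×56 mm square legs, each inset 52 mm from the nearest pair of top edges, running from z = 0 to the bottom of the top.

B is a spool: two coaxial disc flanges of radius 102 mm and thickness 16 mm, joined by a core cylinder of radius 68 mm and height 138 mm. The lower flange rests on z = 0 and the three cylinders share a vertical axis.

C is a four-legged stool. The seat is 350×270 mm, 24 mm thick, top at z = 439 mm. It stands on four square legs, each 48×48 mm in cross-section, from z = 0 to the seat underside, each flush with a corner of the seat.

The spool is on top of the table. Four stools sit around the table at the −y, +y, −x, +x sides.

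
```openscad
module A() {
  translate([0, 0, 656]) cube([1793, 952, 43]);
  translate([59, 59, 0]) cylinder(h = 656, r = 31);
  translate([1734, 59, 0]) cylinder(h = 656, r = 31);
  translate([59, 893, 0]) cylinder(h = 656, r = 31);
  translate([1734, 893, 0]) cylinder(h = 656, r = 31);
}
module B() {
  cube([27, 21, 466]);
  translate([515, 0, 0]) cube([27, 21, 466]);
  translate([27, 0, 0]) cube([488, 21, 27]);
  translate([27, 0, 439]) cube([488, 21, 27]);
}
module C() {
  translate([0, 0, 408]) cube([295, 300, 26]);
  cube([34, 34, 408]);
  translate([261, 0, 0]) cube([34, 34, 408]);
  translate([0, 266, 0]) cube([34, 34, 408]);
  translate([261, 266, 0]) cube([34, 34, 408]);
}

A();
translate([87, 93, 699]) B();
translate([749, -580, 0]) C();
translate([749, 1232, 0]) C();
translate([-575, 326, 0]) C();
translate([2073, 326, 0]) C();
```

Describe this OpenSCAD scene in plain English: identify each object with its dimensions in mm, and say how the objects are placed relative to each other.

A is a rectangular dining table. The top is 1793×952×43 mm with its upper surface at z = 699 mm. It stands on four round legs of 62 mm diameter, each leg's bounding box inset 28 mm from the nearest pair of top edges, running from the floor to the underside of the top.

B is a rectangular picture frame lying in the x–z plane (depth along y). The opening is 488 mm wide (x) by 412 mm tall (z), surrounded by a border 27 mm wide on all four sides. The frame is 21 mm deep and is made of two full-height vertical stiles with two horizontal rails fitted between them.

C is a four-legged stool. The seat is 295×300 mm, 26 mm thick, top at z = 434 mm. It stands on four square legs, each 34×34 mm in cross-section, from z = 0 to the seat underside, each flush with a corner of the seat.

The picture frame is on top of the table. Four stools sit around the table at the −y, +y, −x, +x sides.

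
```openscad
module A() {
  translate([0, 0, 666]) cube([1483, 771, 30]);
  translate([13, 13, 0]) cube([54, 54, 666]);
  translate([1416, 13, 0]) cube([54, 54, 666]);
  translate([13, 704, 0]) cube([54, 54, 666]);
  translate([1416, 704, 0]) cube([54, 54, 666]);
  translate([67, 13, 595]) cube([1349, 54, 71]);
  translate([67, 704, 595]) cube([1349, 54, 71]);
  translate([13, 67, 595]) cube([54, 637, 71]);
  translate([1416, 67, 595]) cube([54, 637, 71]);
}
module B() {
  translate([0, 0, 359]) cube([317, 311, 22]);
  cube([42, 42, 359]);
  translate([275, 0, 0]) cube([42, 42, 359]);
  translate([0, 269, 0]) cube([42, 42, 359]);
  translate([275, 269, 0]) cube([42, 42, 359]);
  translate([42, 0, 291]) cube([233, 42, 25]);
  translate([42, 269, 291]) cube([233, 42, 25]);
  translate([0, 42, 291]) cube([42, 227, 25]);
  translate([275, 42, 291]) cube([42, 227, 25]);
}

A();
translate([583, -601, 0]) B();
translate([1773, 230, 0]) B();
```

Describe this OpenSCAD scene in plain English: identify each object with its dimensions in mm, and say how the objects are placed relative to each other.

A is a table with a 1483×771 mm rectangular top, 30 mm thick, top surface at z = 696 mm, supported by four 54×54 mm square legs, each inset 13 mm from the nearest pair of top edges, running from the floor. Four apron rails, 54 mm thick and 71 mm tall, run between adjacent legs with their top edges flush with the underside of the top and their outer faces flush with the legs' outer faces.

B is a four-legged stool. The seat is 317×311 mm, 22 mm thick, top at z = 381 mm. It stands on four square legs, each 42×42 mm in cross-section, from z = 0 to the seat underside, each flush with a corner of the seat. Four stretchers, 42 mm wide and 25 mm tall, connect adjacent legs with their undersides at z = 291 mm, each running between the inner faces of the legs it joins and aligned with the legs' outer faces on the other axis.

Two stools sit around the table at the −y, +x sides.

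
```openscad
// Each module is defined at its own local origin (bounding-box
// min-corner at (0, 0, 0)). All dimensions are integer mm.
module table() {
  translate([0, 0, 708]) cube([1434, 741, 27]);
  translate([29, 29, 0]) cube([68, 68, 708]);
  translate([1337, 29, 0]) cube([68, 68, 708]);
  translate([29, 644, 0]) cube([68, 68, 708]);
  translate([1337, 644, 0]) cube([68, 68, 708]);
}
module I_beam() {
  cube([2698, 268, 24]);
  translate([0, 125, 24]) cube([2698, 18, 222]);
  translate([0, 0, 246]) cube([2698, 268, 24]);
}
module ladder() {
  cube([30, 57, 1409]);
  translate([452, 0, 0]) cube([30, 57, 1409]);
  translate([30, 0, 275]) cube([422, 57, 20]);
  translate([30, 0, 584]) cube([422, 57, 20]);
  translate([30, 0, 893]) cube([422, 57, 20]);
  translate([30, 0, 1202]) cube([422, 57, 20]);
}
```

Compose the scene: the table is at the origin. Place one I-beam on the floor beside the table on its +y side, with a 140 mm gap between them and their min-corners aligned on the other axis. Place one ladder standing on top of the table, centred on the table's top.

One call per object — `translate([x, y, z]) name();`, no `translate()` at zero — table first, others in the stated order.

table();
translate([0, 881, 0]) I_beam();
translate([476, 342, 735]) ladder();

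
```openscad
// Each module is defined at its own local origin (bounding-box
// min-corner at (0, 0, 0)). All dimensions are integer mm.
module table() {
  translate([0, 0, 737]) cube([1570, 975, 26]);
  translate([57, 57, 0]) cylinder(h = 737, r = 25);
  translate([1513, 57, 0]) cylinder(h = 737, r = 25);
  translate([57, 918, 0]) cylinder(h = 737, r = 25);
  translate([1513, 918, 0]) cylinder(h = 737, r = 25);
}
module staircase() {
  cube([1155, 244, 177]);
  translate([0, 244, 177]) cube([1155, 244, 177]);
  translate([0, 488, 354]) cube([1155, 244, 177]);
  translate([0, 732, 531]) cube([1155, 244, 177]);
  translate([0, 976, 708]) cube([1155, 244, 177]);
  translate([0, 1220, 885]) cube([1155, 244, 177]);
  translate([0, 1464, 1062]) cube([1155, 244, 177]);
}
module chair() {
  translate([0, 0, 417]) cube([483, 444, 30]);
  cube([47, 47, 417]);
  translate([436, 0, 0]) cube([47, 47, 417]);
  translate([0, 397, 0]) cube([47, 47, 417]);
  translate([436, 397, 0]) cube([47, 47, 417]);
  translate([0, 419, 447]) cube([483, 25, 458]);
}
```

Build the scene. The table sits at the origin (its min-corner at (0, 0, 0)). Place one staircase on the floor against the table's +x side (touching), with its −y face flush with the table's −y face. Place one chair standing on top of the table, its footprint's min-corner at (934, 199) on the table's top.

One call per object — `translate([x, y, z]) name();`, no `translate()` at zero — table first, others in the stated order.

table();
translate([1570, 0, 0]) staircase();
translate([934, 199, 763]) chair();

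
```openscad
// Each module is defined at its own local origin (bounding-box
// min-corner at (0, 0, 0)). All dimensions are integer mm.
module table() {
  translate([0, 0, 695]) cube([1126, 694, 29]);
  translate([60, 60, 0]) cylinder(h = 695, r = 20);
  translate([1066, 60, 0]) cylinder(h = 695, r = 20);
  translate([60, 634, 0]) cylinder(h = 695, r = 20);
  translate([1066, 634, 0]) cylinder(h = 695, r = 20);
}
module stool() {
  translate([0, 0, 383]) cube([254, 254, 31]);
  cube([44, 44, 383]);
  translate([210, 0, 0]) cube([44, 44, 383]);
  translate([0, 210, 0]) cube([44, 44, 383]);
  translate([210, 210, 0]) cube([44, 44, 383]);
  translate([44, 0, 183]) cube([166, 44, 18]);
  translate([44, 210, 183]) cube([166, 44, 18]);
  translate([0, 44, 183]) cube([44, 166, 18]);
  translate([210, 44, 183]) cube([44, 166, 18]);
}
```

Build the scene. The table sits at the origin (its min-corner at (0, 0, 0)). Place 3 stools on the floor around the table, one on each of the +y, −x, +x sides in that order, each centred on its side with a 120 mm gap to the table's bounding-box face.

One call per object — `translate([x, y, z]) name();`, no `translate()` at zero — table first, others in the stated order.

table();
translate([436, 814, 0]) stool();
translate([-374, 220, 0]) stool();
translate([1246, 220, 0]) stool();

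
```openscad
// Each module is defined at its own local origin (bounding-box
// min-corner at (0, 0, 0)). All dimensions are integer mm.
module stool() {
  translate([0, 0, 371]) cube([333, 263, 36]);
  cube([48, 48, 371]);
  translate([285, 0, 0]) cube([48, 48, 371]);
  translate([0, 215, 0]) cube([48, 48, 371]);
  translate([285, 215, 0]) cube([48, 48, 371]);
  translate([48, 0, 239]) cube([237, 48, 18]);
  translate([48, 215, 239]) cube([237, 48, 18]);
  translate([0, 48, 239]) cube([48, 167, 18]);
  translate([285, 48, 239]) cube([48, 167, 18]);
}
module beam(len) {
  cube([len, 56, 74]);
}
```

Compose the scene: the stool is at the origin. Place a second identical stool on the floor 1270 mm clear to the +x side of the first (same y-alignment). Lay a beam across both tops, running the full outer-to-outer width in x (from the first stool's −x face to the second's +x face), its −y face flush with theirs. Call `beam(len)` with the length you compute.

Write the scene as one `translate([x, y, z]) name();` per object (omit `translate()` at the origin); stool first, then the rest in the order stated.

stool();
translate([1603, 0, 0]) stool();
translate([0, 0, 407]) beam(1936);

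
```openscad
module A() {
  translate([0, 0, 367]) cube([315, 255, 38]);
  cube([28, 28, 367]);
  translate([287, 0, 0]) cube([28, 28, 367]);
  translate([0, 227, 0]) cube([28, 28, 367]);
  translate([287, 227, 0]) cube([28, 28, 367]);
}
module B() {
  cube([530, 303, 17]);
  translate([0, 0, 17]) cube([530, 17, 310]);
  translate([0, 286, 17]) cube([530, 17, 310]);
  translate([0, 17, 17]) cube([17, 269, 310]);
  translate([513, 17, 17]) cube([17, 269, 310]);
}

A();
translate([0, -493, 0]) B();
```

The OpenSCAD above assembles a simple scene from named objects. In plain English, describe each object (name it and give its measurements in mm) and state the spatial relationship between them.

A is a four-legged stool. The seat is a 315×255×38 mm slab whose top surface is at z = 405 mm; four square legs, each 28×28 mm in cross-section, run from the floor (z = 0) to the underside of the seat, each flush with a corner of the seat.

B is an open storage box with external size 530×303×327 mm and wall thickness 17 mm (the base is also 17 mm thick). The base covers the whole footprint; the four walls stand on the base, with the y-facing walls full-width and the x-facing walls fitting between their inner faces.

The open box is on the floor beside the stool on its −y side.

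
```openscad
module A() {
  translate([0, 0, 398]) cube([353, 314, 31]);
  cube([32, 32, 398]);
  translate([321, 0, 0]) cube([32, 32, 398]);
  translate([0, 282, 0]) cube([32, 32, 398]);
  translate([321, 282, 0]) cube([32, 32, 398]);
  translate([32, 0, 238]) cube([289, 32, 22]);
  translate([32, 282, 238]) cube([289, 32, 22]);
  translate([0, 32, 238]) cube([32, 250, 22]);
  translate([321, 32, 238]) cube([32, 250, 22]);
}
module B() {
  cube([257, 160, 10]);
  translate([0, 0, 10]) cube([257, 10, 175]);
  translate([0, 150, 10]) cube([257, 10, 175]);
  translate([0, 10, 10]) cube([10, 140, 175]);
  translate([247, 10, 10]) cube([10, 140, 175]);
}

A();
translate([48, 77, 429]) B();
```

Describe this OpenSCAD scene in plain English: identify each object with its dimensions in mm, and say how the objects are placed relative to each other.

A is a simple wooden stool: a rectangular seat 353 mm (x) by 314 mm (y), 31 mm thick, top face at z = 429 mm, on four square legs, each 32×32 mm in cross-section. The legs rest on z = 0, each flush with a corner of the seat. Four stretchers, 32 mm wide and 22 mm tall, connect adjacent legs with their undersides at z = 238 mm, each running between the inner faces of the legs it joins and aligned with the legs' outer faces on the other axis.

B is an open-topped rectangular box: outside dimensions 257×160×185 mm, with a uniform wall and base thickness of 10 mm. The base is a full 257×160 slab on the floor; four walls sit on top of the base. The front and back walls (the −y and +y sides) span the full width; the two side walls fit between them.

The open box is on top of the stool, centred.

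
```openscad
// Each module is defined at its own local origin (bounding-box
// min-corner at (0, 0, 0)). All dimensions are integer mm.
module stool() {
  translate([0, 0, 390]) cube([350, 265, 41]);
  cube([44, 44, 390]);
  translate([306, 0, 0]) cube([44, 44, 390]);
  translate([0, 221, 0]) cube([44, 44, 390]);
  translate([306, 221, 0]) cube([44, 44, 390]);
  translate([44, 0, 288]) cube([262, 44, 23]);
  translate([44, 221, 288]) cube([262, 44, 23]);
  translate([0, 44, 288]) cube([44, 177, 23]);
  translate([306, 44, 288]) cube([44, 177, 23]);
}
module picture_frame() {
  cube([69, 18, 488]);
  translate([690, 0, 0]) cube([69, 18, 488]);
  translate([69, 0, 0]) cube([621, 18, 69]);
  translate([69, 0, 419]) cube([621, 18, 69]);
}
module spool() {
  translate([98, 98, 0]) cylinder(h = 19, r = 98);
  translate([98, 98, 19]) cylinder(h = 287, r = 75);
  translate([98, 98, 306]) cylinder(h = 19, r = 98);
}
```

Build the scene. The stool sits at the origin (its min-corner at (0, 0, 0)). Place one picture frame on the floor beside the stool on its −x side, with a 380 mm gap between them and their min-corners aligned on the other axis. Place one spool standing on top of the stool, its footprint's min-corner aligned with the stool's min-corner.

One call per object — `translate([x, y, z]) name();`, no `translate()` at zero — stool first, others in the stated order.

stool();
translate([-1139, 0, 0]) picture_frame();
translate([0, 0, 431]) spool();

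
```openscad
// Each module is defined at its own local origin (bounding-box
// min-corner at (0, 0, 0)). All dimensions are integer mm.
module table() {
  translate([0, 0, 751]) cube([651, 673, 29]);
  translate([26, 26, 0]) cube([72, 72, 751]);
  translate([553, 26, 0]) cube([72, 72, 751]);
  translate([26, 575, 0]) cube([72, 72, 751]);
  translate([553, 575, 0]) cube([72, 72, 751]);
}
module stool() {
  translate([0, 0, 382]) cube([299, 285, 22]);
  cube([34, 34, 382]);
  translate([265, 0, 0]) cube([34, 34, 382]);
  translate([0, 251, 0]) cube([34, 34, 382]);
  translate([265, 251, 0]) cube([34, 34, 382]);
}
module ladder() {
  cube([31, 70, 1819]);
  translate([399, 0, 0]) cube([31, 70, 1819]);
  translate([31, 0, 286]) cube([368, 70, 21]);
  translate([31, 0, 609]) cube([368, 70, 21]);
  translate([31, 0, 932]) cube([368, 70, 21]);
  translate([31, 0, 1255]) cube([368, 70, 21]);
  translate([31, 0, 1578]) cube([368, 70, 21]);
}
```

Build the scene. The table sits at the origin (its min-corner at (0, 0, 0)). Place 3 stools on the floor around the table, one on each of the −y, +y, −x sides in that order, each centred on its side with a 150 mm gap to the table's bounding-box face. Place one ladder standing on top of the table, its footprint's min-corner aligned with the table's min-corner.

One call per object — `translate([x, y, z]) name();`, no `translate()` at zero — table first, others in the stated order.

table();
translate([176, -435, 0]) stool();
translate([176, 823, 0]) stool();
translate([-449, 194, 0]) stool();
translate([0, 0, 780]) ladder();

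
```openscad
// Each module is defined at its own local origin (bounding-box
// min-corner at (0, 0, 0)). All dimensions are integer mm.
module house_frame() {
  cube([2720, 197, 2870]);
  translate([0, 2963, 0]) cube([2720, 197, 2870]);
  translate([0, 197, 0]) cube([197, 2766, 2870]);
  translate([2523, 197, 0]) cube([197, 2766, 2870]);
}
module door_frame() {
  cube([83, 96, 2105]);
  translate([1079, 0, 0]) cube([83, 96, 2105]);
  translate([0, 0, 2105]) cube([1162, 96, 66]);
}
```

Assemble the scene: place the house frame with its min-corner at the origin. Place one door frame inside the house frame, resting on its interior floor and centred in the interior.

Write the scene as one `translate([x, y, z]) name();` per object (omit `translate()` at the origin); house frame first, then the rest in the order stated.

house_frame();
translate([779, 1532, 0]) door_frame();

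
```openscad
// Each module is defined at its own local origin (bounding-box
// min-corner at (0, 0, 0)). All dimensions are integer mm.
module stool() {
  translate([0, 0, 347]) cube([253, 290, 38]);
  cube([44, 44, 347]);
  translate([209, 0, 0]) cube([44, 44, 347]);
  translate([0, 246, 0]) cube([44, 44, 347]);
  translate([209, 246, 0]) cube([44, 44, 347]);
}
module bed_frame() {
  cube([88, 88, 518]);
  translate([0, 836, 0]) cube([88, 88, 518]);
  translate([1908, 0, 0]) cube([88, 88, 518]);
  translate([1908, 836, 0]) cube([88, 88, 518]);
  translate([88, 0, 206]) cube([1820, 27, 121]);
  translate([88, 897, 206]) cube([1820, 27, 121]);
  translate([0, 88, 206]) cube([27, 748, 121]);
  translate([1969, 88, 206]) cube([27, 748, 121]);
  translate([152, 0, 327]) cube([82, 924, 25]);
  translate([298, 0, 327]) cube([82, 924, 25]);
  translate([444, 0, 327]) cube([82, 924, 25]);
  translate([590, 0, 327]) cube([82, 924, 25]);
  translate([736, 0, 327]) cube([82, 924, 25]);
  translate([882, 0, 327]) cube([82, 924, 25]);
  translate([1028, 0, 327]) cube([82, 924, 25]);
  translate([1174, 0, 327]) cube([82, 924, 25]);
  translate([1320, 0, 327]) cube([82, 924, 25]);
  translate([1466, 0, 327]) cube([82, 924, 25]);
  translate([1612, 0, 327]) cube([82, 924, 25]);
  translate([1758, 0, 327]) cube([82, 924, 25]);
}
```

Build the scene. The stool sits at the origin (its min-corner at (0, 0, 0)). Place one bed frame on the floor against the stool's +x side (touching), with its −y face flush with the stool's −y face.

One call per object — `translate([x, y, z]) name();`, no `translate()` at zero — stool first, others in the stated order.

stool();
translate([253, 0, 0]) bed_frame();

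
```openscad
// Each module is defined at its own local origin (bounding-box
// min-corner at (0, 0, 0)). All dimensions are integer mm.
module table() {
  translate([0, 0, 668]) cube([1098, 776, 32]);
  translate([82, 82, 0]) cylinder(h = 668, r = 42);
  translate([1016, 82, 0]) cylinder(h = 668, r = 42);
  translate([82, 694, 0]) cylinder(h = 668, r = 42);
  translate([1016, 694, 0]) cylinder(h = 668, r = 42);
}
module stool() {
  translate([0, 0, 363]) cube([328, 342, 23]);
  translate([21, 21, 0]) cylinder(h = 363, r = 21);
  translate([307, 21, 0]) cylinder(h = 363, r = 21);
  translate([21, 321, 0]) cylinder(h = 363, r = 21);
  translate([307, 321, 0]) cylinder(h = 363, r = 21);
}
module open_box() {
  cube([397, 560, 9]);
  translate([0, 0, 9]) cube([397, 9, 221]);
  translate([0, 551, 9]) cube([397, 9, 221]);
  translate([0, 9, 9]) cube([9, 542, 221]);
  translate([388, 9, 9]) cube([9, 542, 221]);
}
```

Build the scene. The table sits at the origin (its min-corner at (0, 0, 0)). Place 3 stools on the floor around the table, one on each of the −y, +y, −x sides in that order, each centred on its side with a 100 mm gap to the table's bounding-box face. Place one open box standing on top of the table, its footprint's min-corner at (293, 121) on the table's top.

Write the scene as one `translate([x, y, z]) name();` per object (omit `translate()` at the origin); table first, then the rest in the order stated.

table();
translate([385, -442, 0]) stool();
translate([385, 876, 0]) stool();
translate([-428, 217, 0]) stool();
translate([293, 121, 700]) open_box();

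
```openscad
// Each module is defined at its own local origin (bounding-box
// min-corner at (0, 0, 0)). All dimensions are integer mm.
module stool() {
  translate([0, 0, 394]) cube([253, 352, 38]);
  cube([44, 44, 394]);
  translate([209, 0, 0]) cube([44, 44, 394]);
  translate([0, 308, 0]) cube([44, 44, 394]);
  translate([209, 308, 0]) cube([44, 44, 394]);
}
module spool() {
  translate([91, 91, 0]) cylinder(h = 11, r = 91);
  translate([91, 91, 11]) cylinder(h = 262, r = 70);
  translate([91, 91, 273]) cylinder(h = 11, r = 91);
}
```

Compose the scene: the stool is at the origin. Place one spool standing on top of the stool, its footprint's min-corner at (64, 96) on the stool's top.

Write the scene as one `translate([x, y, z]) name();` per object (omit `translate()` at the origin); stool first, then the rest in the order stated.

stool();
translate([64, 96, 432]) spool();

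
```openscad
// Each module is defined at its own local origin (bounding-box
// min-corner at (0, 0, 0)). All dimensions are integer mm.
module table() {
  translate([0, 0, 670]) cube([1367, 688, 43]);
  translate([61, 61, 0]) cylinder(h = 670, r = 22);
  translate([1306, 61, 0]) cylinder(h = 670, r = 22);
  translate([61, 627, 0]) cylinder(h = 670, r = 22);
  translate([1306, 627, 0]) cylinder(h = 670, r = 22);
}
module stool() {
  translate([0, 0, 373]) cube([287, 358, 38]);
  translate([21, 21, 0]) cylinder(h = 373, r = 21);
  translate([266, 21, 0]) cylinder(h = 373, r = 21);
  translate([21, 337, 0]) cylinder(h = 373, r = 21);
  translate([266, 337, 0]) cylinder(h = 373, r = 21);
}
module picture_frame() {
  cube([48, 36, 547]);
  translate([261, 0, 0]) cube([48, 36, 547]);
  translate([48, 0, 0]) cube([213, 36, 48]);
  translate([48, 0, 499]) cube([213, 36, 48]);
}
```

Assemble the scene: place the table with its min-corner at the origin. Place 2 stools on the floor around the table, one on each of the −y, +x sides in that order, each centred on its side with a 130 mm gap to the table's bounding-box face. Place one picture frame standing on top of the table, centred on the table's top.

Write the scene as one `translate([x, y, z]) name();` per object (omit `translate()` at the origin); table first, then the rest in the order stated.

table();
translate([540, -488, 0]) stool();
translate([1497, 165, 0]) stool();
translate([529, 326, 713]) picture_frame();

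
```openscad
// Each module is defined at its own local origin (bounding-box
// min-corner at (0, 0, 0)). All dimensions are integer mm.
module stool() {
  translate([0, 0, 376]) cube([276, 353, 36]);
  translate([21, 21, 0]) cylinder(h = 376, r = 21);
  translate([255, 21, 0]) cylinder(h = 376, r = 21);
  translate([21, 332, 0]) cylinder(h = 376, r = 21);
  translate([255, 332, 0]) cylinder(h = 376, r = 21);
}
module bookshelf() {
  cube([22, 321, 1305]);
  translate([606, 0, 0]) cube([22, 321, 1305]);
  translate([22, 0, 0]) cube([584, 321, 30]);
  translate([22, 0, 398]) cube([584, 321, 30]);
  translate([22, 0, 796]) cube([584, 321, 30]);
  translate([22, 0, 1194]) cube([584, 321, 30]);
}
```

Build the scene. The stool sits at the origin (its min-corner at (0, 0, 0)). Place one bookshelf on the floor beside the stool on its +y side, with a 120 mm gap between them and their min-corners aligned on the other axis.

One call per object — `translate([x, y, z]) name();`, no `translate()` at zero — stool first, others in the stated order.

stool();
translate([0, 473, 0]) bookshelf();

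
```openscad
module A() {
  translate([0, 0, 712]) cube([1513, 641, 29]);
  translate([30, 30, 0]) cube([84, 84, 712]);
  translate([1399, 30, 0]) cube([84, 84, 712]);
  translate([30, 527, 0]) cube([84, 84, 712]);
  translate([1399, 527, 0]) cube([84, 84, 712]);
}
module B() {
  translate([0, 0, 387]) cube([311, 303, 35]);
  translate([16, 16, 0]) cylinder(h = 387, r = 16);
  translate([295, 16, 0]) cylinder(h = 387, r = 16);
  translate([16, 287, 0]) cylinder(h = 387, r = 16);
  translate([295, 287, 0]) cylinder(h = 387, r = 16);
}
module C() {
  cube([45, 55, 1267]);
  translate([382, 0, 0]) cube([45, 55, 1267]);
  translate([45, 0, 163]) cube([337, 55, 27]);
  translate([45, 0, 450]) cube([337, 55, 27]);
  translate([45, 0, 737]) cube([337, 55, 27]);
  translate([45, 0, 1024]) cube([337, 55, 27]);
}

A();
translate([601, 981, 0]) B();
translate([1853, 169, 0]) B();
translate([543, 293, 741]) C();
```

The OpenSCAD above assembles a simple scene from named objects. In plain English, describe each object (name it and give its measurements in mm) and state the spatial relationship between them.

A is a table: top 1513 mm (x) × 641 mm (y), 29 mm thick, upper face at z = 741 mm, on four 84×84 mm square legs, each inset 30 mm from the nearest pair of top edges, running from z = 0 to the bottom of the top.

B is a four-legged stool. The seat is a 311×303×35 mm slab whose top surface is at z = 422 mm; four round legs, each 32 mm in diameter, run from the floor (z = 0) to the underside of the seat, each leg's axis is inset half a diameter from the nearest pair of seat edges (so the leg's bounding box is flush with the corner).

C is a wooden ladder with two side rails of 45×55 mm section and 1267 mm height, set 427 mm apart overall. Between them run 4 rectangular rungs (55 mm deep, 27 mm thick), front faces flush with the rails' −y face. The bottom of the first rung is 163 mm above the floor and each subsequent rung is 287 mm higher than the one below.

Two stools sit around the table at the +y, +x sides. The ladder is on top of the table, centred.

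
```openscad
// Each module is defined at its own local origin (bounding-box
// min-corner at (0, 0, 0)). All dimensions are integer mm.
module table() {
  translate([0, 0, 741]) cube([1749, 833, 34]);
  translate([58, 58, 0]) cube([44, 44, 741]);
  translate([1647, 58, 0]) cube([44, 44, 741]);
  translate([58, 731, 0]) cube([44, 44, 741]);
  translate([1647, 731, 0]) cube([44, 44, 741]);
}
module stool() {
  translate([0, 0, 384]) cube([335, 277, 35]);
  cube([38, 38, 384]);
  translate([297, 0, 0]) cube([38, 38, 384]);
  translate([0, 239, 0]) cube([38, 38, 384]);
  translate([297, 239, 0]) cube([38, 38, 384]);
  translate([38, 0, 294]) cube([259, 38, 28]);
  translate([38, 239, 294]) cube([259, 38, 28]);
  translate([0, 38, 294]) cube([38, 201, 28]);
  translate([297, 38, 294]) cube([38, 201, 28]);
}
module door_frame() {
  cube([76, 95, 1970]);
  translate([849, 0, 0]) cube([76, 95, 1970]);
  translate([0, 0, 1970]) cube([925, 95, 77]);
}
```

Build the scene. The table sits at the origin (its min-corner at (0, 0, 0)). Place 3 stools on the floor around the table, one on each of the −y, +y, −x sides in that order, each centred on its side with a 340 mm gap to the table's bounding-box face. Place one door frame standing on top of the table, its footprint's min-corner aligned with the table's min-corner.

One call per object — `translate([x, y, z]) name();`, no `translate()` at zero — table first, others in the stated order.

table();
translate([707, -617, 0]) stool();
translate([707, 1173, 0]) stool();
translate([-675, 278, 0]) stool();
translate([0, 0, 775]) door_frame();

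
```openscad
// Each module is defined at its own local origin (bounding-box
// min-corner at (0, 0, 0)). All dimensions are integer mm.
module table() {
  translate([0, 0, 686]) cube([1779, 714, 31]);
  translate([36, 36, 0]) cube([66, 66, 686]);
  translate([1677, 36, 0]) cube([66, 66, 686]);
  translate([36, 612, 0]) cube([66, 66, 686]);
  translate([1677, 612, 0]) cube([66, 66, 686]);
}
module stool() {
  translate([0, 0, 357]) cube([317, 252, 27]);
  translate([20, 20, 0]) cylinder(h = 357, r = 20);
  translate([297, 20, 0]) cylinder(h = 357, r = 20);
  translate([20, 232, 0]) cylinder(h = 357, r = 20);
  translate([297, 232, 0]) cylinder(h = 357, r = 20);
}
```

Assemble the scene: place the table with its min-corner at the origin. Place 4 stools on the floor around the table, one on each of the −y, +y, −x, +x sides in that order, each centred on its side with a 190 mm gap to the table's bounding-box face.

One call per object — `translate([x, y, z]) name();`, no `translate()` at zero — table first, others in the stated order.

table();
translate([731, -442, 0]) stool();
translate([731, 904, 0]) stool();
translate([-507, 231, 0]) stool();
translate([1969, 231, 0]) stool();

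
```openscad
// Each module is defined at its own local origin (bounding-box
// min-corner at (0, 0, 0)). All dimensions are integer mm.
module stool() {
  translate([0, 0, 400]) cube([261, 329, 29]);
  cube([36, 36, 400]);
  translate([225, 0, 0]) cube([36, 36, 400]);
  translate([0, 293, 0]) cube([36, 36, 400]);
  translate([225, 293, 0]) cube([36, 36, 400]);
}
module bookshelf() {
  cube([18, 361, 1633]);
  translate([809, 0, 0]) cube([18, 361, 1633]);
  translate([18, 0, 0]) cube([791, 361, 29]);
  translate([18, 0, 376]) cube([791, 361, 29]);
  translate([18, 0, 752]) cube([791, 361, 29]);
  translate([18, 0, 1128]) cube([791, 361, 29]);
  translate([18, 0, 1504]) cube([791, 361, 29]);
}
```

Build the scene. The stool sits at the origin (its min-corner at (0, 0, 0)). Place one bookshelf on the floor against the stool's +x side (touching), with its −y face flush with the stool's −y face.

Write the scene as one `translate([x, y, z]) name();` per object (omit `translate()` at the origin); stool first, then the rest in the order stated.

stool();
translate([261, 0, 0]) bookshelf();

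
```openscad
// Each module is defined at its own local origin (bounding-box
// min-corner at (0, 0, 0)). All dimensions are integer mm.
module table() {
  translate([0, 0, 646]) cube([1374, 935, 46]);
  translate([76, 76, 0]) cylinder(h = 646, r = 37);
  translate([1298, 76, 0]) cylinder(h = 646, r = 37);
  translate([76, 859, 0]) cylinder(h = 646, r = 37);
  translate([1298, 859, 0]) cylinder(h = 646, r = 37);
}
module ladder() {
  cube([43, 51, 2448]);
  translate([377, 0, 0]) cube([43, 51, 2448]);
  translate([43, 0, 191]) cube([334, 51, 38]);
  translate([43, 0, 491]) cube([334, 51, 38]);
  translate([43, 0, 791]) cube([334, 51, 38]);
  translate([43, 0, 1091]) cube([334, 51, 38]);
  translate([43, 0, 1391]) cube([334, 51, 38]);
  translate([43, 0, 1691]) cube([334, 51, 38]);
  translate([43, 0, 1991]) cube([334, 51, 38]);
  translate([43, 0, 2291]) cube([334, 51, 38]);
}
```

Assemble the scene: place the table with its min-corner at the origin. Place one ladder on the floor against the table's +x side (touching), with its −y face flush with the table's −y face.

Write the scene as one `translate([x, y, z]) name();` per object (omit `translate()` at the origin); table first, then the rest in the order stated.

table();
translate([1374, 0, 0]) ladder();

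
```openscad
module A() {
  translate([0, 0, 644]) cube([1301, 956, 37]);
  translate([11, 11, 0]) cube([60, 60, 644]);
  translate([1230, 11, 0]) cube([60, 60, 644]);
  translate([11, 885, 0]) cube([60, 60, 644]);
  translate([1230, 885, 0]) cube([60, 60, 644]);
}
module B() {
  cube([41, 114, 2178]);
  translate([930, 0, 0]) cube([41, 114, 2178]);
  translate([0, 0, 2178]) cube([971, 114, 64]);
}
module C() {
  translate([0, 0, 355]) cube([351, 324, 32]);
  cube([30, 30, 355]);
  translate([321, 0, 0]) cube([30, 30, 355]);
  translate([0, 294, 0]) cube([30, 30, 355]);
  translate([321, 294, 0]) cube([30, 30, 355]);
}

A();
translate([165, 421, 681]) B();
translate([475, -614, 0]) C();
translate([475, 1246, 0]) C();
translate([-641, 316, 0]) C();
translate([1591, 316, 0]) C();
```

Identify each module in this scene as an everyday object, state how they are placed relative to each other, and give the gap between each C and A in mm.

A is a table. B is a door frame. C is a stool. The door frame is on top of the table, centred. Four stools sit around the table at the −y, +y, −x, +x sides. The gap between each stool and the table is 290 mm.

Each stool's nearest face is 290 mm from the table's bounding box.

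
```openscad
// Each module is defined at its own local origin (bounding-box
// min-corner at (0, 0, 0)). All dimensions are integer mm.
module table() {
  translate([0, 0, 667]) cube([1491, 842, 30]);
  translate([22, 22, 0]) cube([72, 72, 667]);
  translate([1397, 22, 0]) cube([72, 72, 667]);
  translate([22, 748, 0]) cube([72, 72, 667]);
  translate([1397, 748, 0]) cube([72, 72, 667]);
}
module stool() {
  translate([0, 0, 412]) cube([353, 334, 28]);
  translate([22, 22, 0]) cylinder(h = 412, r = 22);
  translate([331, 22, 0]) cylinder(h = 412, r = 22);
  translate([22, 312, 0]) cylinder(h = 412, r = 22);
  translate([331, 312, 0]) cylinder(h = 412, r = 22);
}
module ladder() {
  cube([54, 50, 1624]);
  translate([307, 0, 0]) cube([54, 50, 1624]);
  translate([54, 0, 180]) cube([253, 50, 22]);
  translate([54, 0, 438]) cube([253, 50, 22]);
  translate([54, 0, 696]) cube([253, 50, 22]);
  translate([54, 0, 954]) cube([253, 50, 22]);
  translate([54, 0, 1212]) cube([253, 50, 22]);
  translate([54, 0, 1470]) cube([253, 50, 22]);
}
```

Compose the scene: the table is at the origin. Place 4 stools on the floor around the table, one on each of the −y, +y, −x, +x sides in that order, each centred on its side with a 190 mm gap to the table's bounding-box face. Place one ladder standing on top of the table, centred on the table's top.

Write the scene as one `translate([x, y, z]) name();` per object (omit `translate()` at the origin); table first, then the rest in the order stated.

table();
translate([569, -524, 0]) stool();
translate([569, 1032, 0]) stool();
translate([-543, 254, 0]) stool();
translate([1681, 254, 0]) stool();
translate([565, 396, 697]) ladder();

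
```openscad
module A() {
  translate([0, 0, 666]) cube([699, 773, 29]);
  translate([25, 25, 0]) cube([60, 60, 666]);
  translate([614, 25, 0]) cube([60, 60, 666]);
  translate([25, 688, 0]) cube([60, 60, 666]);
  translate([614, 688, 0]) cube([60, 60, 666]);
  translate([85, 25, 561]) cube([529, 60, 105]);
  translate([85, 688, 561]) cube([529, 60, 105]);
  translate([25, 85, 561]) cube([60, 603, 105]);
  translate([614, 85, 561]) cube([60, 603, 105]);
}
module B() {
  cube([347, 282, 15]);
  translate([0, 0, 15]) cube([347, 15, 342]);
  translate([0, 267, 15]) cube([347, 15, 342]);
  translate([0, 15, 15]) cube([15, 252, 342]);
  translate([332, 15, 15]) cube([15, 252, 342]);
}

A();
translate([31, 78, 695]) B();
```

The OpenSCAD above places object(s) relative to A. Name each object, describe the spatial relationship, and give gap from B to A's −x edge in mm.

A is a table. B is an open box. The open box is on top of the table. The gap from the open box to the table's −x edge is 31 mm.

The open box's min-x is at 31; the table's min-x is 0; gap = 31 mm.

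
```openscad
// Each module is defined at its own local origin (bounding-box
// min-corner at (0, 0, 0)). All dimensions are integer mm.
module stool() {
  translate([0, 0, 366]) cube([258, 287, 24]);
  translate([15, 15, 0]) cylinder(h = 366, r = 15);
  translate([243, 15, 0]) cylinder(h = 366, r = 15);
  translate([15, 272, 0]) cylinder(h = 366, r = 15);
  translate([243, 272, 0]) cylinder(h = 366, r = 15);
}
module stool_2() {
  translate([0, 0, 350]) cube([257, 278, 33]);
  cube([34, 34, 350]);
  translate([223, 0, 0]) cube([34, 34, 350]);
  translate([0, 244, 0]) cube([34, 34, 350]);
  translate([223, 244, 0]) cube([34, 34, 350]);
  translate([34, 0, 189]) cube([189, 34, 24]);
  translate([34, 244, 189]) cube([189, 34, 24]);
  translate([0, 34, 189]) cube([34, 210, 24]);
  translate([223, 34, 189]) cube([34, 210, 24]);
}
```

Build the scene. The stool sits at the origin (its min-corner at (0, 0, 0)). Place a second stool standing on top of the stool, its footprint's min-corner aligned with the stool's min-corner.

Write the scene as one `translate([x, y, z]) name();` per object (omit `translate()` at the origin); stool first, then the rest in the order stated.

stool();
translate([0, 0, 390]) stool_2();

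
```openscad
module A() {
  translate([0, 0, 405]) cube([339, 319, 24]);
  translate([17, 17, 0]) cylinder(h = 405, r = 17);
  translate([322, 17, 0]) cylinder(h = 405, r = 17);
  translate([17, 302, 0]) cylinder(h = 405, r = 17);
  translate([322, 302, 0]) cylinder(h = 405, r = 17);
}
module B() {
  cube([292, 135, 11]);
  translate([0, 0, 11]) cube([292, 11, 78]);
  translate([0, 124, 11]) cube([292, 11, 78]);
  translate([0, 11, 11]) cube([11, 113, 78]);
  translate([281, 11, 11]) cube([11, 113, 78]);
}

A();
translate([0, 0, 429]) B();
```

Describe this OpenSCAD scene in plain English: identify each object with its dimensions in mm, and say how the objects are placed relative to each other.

A is a four-legged stool. The seat is 339×319 mm, 24 mm thick, top at z = 429 mm. It stands on four round legs, each 34 mm in diameter, from z = 0 to the seat underside, each leg's axis is inset half a diameter from the nearest pair of seat edges (so the leg's bounding box is flush with the corner).

B is an open storage box with external size 292×135×89 mm and wall thickness 11 mm (the base is also 11 mm thick). The base covers the whole footprint; the four walls stand on the base, with the y-facing walls full-width and the x-facing walls fitting between their inner faces.

The open box is on top of the stool.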